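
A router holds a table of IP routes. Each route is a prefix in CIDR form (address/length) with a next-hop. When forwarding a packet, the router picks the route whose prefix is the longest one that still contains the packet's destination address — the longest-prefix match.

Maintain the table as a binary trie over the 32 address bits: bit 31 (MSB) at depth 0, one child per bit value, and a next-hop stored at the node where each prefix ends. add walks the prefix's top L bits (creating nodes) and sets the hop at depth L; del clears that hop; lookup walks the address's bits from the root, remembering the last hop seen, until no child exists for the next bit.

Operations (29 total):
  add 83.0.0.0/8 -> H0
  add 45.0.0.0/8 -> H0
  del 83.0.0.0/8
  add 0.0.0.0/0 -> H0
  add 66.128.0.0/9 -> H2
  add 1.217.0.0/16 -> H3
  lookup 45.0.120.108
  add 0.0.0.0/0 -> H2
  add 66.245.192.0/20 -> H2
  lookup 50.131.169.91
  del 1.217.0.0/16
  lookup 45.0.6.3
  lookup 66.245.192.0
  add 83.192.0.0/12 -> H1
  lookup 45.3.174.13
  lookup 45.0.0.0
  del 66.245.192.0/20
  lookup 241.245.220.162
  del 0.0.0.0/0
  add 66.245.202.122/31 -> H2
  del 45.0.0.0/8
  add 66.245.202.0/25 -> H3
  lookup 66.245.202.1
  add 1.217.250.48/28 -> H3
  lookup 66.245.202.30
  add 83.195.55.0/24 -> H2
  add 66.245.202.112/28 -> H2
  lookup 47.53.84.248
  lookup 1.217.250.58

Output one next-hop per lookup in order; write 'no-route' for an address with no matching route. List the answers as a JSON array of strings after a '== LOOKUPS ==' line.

Process each operation:
  add 83.0.0.0/8 -> H0 at depth 8
  add 45.0.0.0/8 -> H0 at depth 8
  del 83.0.0.0/8 (clear depth 8)
  add 0.0.0.0/0 -> H0 at depth 0
  add 66.128.0.0/9 -> H2 at depth 9
  add 1.217.0.0/16 -> H3 at depth 16
  Q 45.0.120.108: descend 00101101 ; hops seen [H0,H0] ; pick H0
  add 0.0.0.0/0 -> H2 at depth 0
  add 66.245.192.0/20 -> H2 at depth 20
  Q 50.131.169.91: descend 001 ; hops seen [H2] ; pick H2
  del 1.217.0.0/16 (clear depth 16)
  Q 45.0.6.3: descend 00101101 ; hops seen [H2,H0] ; pick H0
  Q 66.245.192.0: descend 01000010111101011100 ; hops seen [H2,H2,H2] ; pick H2
  add 83.192.0.0/12 -> H1 at depth 12
  Q 45.3.174.13: descend 00101101 ; hops seen [H2,H0] ; pick H0
  Q 45.0.0.0: descend 00101101 ; hops seen [H2,H0] ; pick H0
  del 66.245.192.0/20 (clear depth 20)
  Q 241.245.220.162: descend ε ; hops seen [H2] ; pick H2
  del 0.0.0.0/0 (clear depth 0)
  add 66.245.202.122/31 -> H2 at depth 31
  del 45.0.0.0/8 (clear depth 8)
  add 66.245.202.0/25 -> H3 at depth 25
  Q 66.245.202.1: descend 0100001011110101110010100 ; hops seen [H2,H3] ; pick H3
  add 1.217.250.48/28 -> H3 at depth 28
  Q 66.245.202.30: descend 0100001011110101110010100 ; hops seen [H2,H3] ; pick H3
  add 83.195.55.0/24 -> H2 at depth 24
  add 66.245.202.112/28 -> H2 at depth 28
  Q 47.53.84.248: descend 001011 ; hops seen [∅] ; pick no-route
  Q 1.217.250.58: descend 0000000111011001111110100011 ; hops seen [H3] ; pick H3

== LOOKUPS ==
["H0","H2","H0","H2","H0","H0","H2","H3","H3","no-route","H3"]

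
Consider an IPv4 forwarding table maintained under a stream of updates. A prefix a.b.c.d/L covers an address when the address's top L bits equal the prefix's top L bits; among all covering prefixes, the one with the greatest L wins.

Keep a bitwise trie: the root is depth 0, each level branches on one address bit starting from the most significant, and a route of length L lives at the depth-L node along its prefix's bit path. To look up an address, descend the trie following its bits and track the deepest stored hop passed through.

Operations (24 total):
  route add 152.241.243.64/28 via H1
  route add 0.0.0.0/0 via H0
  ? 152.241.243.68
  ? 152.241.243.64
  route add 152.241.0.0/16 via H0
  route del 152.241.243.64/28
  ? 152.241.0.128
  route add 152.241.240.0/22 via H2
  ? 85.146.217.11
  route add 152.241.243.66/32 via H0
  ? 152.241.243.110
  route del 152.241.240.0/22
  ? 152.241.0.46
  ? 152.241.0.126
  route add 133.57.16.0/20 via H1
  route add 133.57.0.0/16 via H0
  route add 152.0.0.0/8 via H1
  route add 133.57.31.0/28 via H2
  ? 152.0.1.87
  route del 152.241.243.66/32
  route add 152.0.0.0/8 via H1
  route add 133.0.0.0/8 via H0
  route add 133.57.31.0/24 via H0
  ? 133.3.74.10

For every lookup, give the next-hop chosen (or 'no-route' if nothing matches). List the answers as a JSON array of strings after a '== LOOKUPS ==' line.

Apply in order:
  + 152.241.243.64/28 (H1) depth=28
  + 0.0.0.0/0 (H0) depth=0
  lookup 152.241.243.68: bits 1001100011110001111100110100 walk d0:H0→d1:-→d2:-→d3:-→d4:-→d5:-→d6:-→d7:-→d8:-→d9:-→d10:-→d11:-→d12:-→d13:-→d14:-→d15:-→d16:-→d17:-→d18:-→d19:-→d20:-→d21:-→d22:-→d23:-→d24:-→d25:-→d26:-→d27:-→d28:H1 -> H1
  lookup 152.241.243.64: bits 1001100011110001111100110100 walk d0:H0→d1:-→d2:-→d3:-→d4:-→d5:-→d6:-→d7:-→d8:-→d9:-→d10:-→d11:-→d12:-→d13:-→d14:-→d15:-→d16:-→d17:-→d18:-→d19:-→d20:-→d21:-→d22:-→d23:-→d24:-→d25:-→d26:-→d27:-→d28:H1 -> H1
  + 152.241.0.0/16 (H0) depth=16
  - 152.241.243.64/28 clear@28
  lookup 152.241.0.128: bits 1001100011110001 walk d0:H0→d1:-→d2:-→d3:-→d4:-→d5:-→d6:-→d7:-→d8:-→d9:-→d10:-→d11:-→d12:-→d13:-→d14:-→d15:-→d16:H0 -> H0
  + 152.241.240.0/22 (H2) depth=22
  lookup 85.146.217.11: bits ε walk d0:H0 -> H0
  + 152.241.243.66/32 (H0) depth=32
  lookup 152.241.243.110: bits 10011000111100011111001101 walk d0:H0→d1:-→d2:-→d3:-→d4:-→d5:-→d6:-→d7:-→d8:-→d9:-→d10:-→d11:-→d12:-→d13:-→d14:-→d15:-→d16:H0→d17:-→d18:-→d19:-→d20:-→d21:-→d22:H2→d23:-→d24:-→d25:-→d26:- -> H2
  - 152.241.240.0/22 clear@22
  lookup 152.241.0.46: bits 1001100011110001 walk d0:H0→d1:-→d2:-→d3:-→d4:-→d5:-→d6:-→d7:-→d8:-→d9:-→d10:-→d11:-→d12:-→d13:-→d14:-→d15:-→d16:H0 -> H0
  lookup 152.241.0.126: bits 1001100011110001 walk d0:H0→d1:-→d2:-→d3:-→d4:-→d5:-→d6:-→d7:-→d8:-→d9:-→d10:-→d11:-→d12:-→d13:-→d14:-→d15:-→d16:H0 -> H0
  + 133.57.16.0/20 (H1) depth=20
  + 133.57.0.0/16 (H0) depth=16
  + 152.0.0.0/8 (H1) depth=8
  + 133.57.31.0/28 (H2) depth=28
  lookup 152.0.1.87: bits 10011000 walk d0:H0→d1:-→d2:-→d3:-→d4:-→d5:-→d6:-→d7:-→d8:H1 -> H1
  - 152.241.243.66/32 clear@32
  + 152.0.0.0/8 (H1) depth=8
  + 133.0.0.0/8 (H0) depth=8
  + 133.57.31.0/24 (H0) depth=24
  lookup 133.3.74.10: bits 1000010100 walk d0:H0→d1:-→d2:-→d3:-→d4:-→d5:-→d6:-→d7:-→d8:H0→d9:-→d10:- -> H0

== LOOKUPS ==
["H1","H1","H0","H0","H2","H0","H0","H1","H0"]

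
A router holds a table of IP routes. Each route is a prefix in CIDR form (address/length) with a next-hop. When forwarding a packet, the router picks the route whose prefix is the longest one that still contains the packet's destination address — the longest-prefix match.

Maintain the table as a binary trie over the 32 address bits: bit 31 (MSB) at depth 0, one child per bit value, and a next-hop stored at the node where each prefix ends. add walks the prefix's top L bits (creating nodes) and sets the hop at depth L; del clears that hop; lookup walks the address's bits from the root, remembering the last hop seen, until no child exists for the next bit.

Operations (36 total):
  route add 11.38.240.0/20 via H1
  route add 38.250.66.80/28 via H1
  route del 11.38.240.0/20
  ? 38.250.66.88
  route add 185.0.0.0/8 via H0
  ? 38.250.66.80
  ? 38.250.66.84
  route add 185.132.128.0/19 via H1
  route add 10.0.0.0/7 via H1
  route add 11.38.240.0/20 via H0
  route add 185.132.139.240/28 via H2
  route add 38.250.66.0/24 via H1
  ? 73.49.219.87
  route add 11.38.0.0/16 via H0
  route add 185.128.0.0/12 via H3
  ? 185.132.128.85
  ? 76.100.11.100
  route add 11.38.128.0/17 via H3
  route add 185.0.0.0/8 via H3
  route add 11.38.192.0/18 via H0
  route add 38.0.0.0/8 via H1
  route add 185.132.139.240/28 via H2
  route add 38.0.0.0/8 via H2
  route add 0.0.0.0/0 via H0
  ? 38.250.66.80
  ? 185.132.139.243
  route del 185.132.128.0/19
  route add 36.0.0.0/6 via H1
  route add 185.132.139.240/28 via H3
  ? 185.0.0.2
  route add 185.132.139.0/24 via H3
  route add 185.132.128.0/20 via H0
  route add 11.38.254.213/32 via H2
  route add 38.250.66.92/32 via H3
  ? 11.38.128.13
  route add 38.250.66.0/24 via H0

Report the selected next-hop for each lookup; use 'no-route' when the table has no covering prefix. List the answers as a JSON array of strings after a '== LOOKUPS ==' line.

Process each operation:
  + 11.38.240.0/20 (H1) depth=20
  + 38.250.66.80/28 (H1) depth=28
  - 11.38.240.0/20 clear@20
  Q 38.250.66.88: descend 0010011011111010010000100101 ; hops seen [H1] ; pick H1
  + 185.0.0.0/8 (H0) depth=8
  Q 38.250.66.80: descend 0010011011111010010000100101 ; hops seen [H1] ; pick H1
  Q 38.250.66.84: descend 0010011011111010010000100101 ; hops seen [H1] ; pick H1
  + 185.132.128.0/19 (H1) depth=19
  + 10.0.0.0/7 (H1) depth=7
  + 11.38.240.0/20 (H0) depth=20
  + 185.132.139.240/28 (H2) depth=28
  + 38.250.66.0/24 (H1) depth=24
  Q 73.49.219.87: descend 0 ; hops seen [∅] ; pick no-route
  + 11.38.0.0/16 (H0) depth=16
  + 185.128.0.0/12 (H3) depth=12
  Q 185.132.128.85: descend 10111001100001001000 ; hops seen [H0,H3,H1] ; pick H1
  Q 76.100.11.100: descend 0 ; hops seen [∅] ; pick no-route
  + 11.38.128.0/17 (H3) depth=17
  + 185.0.0.0/8 (H3) depth=8
  + 11.38.192.0/18 (H0) depth=18
  + 38.0.0.0/8 (H1) depth=8
  + 185.132.139.240/28 (H2) depth=28
  + 38.0.0.0/8 (H2) depth=8
  + 0.0.0.0/0 (H0) depth=0
  Q 38.250.66.80: descend 0010011011111010010000100101 ; hops seen [H0,H2,H1,H1] ; pick H1
  Q 185.132.139.243: descend 1011100110000100100010111111 ; hops seen [H0,H3,H3,H1,H2] ; pick H2
  - 185.132.128.0/19 clear@19
  + 36.0.0.0/6 (H1) depth=6
  + 185.132.139.240/28 (H3) depth=28
  Q 185.0.0.2: descend 10111001 ; hops seen [H0,H3] ; pick H3
  + 185.132.139.0/24 (H3) depth=24
  + 185.132.128.0/20 (H0) depth=20
  + 11.38.254.213/32 (H2) depth=32
  + 38.250.66.92/32 (H3) depth=32
  Q 11.38.128.13: descend 00001011001001101 ; hops seen [H0,H1,H0,H3] ; pick H3
  + 38.250.66.0/24 (H0) depth=24

== LOOKUPS ==
["H1","H1","H1","no-route","H1","no-route","H1","H2","H3","H3"]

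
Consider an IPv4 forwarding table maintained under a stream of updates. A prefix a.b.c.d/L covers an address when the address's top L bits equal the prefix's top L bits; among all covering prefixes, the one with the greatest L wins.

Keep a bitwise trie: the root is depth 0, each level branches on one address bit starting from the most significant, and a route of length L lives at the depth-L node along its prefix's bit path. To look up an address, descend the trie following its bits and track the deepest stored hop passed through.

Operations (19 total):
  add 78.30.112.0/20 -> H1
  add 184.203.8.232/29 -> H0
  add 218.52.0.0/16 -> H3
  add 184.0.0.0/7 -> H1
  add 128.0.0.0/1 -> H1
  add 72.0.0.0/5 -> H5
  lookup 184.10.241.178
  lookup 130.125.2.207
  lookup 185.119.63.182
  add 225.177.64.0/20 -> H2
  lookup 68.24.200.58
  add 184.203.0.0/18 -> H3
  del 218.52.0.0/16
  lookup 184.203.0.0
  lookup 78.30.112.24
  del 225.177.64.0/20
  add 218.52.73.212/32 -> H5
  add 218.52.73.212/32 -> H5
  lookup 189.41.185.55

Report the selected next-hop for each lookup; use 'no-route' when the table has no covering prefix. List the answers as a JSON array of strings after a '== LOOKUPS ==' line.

Trace:
  + 78.30.112.0/20 (H1) depth=20
  + 184.203.8.232/29 (H0) depth=29
  + 218.52.0.0/16 (H3) depth=16
  + 184.0.0.0/7 (H1) depth=7
  + 128.0.0.0/1 (H1) depth=1
  + 72.0.0.0/5 (H5) depth=5
  Q 184.10.241.178: descend 10111000 ; hops seen [H1,H1] ; pick H1
  Q 130.125.2.207: descend 10 ; hops seen [H1] ; pick H1
  Q 185.119.63.182: descend 1011100 ; hops seen [H1,H1] ; pick H1
  + 225.177.64.0/20 (H2) depth=20
  Q 68.24.200.58: descend 0100 ; hops seen [∅] ; pick no-route
  + 184.203.0.0/18 (H3) depth=18
  del 218.52.0.0/16 (clear depth 16)
  Q 184.203.0.0: descend 10111000110010110000 ; hops seen [H1,H1,H3] ; pick H3
  Q 78.30.112.24: descend 01001110000111100111 ; hops seen [H5,H1] ; pick H1
  del 225.177.64.0/20 (clear depth 20)
  + 218.52.73.212/32 (H5) depth=32
  + 218.52.73.212/32 (H5) depth=32
  Q 189.41.185.55: descend 10111 ; hops seen [H1] ; pick H1

== LOOKUPS ==
["H1","H1","H1","no-route","H3","H1","H1"]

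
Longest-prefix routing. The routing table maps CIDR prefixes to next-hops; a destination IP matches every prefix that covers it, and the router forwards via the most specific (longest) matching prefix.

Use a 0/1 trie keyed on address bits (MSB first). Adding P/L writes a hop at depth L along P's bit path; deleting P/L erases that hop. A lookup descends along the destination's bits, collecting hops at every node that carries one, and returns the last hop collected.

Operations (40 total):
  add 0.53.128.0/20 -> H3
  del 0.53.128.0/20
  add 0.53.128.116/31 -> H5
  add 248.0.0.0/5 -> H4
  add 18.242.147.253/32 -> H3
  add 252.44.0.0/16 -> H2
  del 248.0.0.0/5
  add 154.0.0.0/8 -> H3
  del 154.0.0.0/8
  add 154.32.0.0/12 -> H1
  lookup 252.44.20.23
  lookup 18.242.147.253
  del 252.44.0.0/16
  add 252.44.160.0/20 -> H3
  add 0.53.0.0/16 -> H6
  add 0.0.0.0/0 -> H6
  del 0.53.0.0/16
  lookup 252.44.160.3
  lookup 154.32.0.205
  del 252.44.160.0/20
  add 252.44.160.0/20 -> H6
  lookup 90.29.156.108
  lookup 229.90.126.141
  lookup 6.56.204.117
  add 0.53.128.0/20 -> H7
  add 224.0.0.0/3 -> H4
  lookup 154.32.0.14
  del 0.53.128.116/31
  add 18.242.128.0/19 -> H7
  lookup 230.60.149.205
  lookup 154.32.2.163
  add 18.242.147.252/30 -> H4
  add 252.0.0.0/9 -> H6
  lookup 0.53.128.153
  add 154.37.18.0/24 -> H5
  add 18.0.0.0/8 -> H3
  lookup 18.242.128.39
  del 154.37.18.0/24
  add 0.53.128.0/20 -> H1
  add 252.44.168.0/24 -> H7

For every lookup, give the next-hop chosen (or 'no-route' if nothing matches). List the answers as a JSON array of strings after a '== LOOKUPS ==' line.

Apply in order:
  add 0.53.128.0/20 -> H3 at depth 20
  - 0.53.128.0/20 clear@20
  add 0.53.128.116/31 -> H5 at depth 31
  add 248.0.0.0/5 -> H4 at depth 5
  add 18.242.147.253/32 -> H3 at depth 32
  add 252.44.0.0/16 -> H2 at depth 16
  - 248.0.0.0/5 clear@5
  add 154.0.0.0/8 -> H3 at depth 8
  - 154.0.0.0/8 clear@8
  add 154.32.0.0/12 -> H1 at depth 12
  ? 252.44.20.23  path d0:-→d1:-→d2:-→d3:-→d4:-→d5:-→d6:-→d7:-→d8:-→d9:-→d10:-→d11:-→d12:-→d13:-→d14:-→d15:-→d16:H2  best=H2
  ? 18.242.147.253  path d0:-→d1:-→d2:-→d3:-→d4:-→d5:-→d6:-→d7:-→d8:-→d9:-→d10:-→d11:-→d12:-→d13:-→d14:-→d15:-→d16:-→d17:-→d18:-→d19:-→d20:-→d21:-→d22:-→d23:-→d24:-→d25:-→d26:-→d27:-→d28:-→d29:-→d30:-→d31:-→d32:H3  best=H3
  - 252.44.0.0/16 clear@16
  add 252.44.160.0/20 -> H3 at depth 20
  add 0.53.0.0/16 -> H6 at depth 16
  add 0.0.0.0/0 -> H6 at depth 0
  - 0.53.0.0/16 clear@16
  ? 252.44.160.3  path d0:H6→d1:-→d2:-→d3:-→d4:-→d5:-→d6:-→d7:-→d8:-→d9:-→d10:-→d11:-→d12:-→d13:-→d14:-→d15:-→d16:-→d17:-→d18:-→d19:-→d20:H3  best=H3
  ? 154.32.0.205  path d0:H6→d1:-→d2:-→d3:-→d4:-→d5:-→d6:-→d7:-→d8:-→d9:-→d10:-→d11:-→d12:H1  best=H1
  - 252.44.160.0/20 clear@20
  add 252.44.160.0/20 -> H6 at depth 20
  ? 90.29.156.108  path d0:H6→d1:-  best=H6
  ? 229.90.126.141  path d0:H6→d1:-→d2:-→d3:-  best=H6
  ? 6.56.204.117  path d0:H6→d1:-→d2:-→d3:-→d4:-→d5:-  best=H6
  add 0.53.128.0/20 -> H7 at depth 20
  add 224.0.0.0/3 -> H4 at depth 3
  ? 154.32.0.14  path d0:H6→d1:-→d2:-→d3:-→d4:-→d5:-→d6:-→d7:-→d8:-→d9:-→d10:-→d11:-→d12:H1  best=H1
  - 0.53.128.116/31 clear@31
  add 18.242.128.0/19 -> H7 at depth 19
  ? 230.60.149.205  path d0:H6→d1:-→d2:-→d3:H4  best=H4
  ? 154.32.2.163  path d0:H6→d1:-→d2:-→d3:-→d4:-→d5:-→d6:-→d7:-→d8:-→d9:-→d10:-→d11:-→d12:H1  best=H1
  add 18.242.147.252/30 -> H4 at depth 30
  add 252.0.0.0/9 -> H6 at depth 9
  ? 0.53.128.153  path d0:H6→d1:-→d2:-→d3:-→d4:-→d5:-→d6:-→d7:-→d8:-→d9:-→d10:-→d11:-→d12:-→d13:-→d14:-→d15:-→d16:-→d17:-→d18:-→d19:-→d20:H7→d21:-→d22:-→d23:-→d24:-  best=H7
  add 154.37.18.0/24 -> H5 at depth 24
  add 18.0.0.0/8 -> H3 at depth 8
  ? 18.242.128.39  path d0:H6→d1:-→d2:-→d3:-→d4:-→d5:-→d6:-→d7:-→d8:H3→d9:-→d10:-→d11:-→d12:-→d13:-→d14:-→d15:-→d16:-→d17:-→d18:-→d19:H7  best=H7
  - 154.37.18.0/24 clear@24
  add 0.53.128.0/20 -> H1 at depth 20
  add 252.44.168.0/24 -> H7 at depth 24

== LOOKUPS ==
["H2","H3","H3","H1","H6","H6","H6","H1","H4","H1","H7","H7"]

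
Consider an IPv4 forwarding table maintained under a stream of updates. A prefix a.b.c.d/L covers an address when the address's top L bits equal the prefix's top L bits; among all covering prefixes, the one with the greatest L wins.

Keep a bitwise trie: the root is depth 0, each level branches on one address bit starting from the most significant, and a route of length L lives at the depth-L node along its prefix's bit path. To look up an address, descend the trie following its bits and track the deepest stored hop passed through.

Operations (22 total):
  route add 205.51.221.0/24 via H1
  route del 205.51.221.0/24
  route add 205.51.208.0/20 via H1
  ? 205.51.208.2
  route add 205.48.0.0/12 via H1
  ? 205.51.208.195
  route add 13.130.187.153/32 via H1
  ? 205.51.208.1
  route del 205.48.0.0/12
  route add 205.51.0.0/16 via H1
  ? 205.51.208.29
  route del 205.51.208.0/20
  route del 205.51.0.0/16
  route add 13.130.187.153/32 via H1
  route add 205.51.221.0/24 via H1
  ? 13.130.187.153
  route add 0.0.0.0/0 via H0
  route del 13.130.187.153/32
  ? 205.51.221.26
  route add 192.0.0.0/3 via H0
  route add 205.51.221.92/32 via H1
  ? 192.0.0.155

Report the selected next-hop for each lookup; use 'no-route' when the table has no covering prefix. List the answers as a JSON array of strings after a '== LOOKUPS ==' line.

Apply in order:
  add 205.51.221.0/24 -> H1 at depth 24
  - 205.51.221.0/24 clear@24
  add 205.51.208.0/20 -> H1 at depth 20
  Q 205.51.208.2: descend 11001101001100111101 ; hops seen [H1] ; pick H1
  add 205.48.0.0/12 -> H1 at depth 12
  Q 205.51.208.195: descend 11001101001100111101 ; hops seen [H1,H1] ; pick H1
  add 13.130.187.153/32 -> H1 at depth 32
  Q 205.51.208.1: descend 11001101001100111101 ; hops seen [H1,H1] ; pick H1
  - 205.48.0.0/12 clear@12
  add 205.51.0.0/16 -> H1 at depth 16
  Q 205.51.208.29: descend 11001101001100111101 ; hops seen [H1,H1] ; pick H1
  - 205.51.208.0/20 clear@20
  - 205.51.0.0/16 clear@16
  add 13.130.187.153/32 -> H1 at depth 32
  add 205.51.221.0/24 -> H1 at depth 24
  Q 13.130.187.153: descend 00001101100000101011101110011001 ; hops seen [H1] ; pick H1
  add 0.0.0.0/0 -> H0 at depth 0
  - 13.130.187.153/32 clear@32
  Q 205.51.221.26: descend 110011010011001111011101 ; hops seen [H0,H1] ; pick H1
  add 192.0.0.0/3 -> H0 at depth 3
  add 205.51.221.92/32 -> H1 at depth 32
  Q 192.0.0.155: descend 1100 ; hops seen [H0,H0] ; pick H0

== LOOKUPS ==
["H1","H1","H1","H1","H1","H1","H0"]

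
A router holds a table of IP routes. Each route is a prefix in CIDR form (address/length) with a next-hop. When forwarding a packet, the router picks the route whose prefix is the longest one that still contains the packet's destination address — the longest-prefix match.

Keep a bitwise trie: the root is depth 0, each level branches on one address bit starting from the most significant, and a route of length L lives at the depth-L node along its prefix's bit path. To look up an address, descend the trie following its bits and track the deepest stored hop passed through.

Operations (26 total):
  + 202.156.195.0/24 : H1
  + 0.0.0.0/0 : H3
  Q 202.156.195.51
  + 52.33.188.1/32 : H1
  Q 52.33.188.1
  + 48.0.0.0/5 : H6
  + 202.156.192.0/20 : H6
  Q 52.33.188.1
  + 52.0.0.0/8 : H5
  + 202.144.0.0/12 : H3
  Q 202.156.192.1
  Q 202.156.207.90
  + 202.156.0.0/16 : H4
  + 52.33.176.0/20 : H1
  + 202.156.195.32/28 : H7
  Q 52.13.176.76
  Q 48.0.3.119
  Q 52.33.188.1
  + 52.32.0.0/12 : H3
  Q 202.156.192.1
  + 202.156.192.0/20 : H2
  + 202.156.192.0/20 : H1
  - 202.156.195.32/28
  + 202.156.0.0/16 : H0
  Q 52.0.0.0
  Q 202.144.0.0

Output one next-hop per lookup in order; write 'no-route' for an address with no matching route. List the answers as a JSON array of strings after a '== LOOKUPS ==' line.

Trace:
  add 202.156.195.0/24 -> H1 at depth 24
  add 0.0.0.0/0 -> H3 at depth 0
  Q 202.156.195.51: descend 110010101001110011000011 ; hops seen [H3,H1] ; pick H1
  add 52.33.188.1/32 -> H1 at depth 32
  Q 52.33.188.1: descend 00110100001000011011110000000001 ; hops seen [H3,H1] ; pick H1
  add 48.0.0.0/5 -> H6 at depth 5
  add 202.156.192.0/20 -> H6 at depth 20
  Q 52.33.188.1: descend 00110100001000011011110000000001 ; hops seen [H3,H6,H1] ; pick H1
  add 52.0.0.0/8 -> H5 at depth 8
  add 202.144.0.0/12 -> H3 at depth 12
  Q 202.156.192.1: descend 1100101010011100110000 ; hops seen [H3,H3,H6] ; pick H6
  Q 202.156.207.90: descend 11001010100111001100 ; hops seen [H3,H3,H6] ; pick H6
  add 202.156.0.0/16 -> H4 at depth 16
  add 52.33.176.0/20 -> H1 at depth 20
  add 202.156.195.32/28 -> H7 at depth 28
  Q 52.13.176.76: descend 0011010000 ; hops seen [H3,H6,H5] ; pick H5
  Q 48.0.3.119: descend 00110 ; hops seen [H3,H6] ; pick H6
  Q 52.33.188.1: descend 00110100001000011011110000000001 ; hops seen [H3,H6,H5,H1,H1] ; pick H1
  add 52.32.0.0/12 -> H3 at depth 12
  Q 202.156.192.1: descend 1100101010011100110000 ; hops seen [H3,H3,H4,H6] ; pick H6
  add 202.156.192.0/20 -> H2 at depth 20
  add 202.156.192.0/20 -> H1 at depth 20
  - 202.156.195.32/28 clear@28
  add 202.156.0.0/16 -> H0 at depth 16
  Q 52.0.0.0: descend 0011010000 ; hops seen [H3,H6,H5] ; pick H5
  Q 202.144.0.0: descend 110010101001 ; hops seen [H3,H3] ; pick H3

== LOOKUPS ==
["H1","H1","H1","H6","H6","H5","H6","H1","H6","H5","H3"]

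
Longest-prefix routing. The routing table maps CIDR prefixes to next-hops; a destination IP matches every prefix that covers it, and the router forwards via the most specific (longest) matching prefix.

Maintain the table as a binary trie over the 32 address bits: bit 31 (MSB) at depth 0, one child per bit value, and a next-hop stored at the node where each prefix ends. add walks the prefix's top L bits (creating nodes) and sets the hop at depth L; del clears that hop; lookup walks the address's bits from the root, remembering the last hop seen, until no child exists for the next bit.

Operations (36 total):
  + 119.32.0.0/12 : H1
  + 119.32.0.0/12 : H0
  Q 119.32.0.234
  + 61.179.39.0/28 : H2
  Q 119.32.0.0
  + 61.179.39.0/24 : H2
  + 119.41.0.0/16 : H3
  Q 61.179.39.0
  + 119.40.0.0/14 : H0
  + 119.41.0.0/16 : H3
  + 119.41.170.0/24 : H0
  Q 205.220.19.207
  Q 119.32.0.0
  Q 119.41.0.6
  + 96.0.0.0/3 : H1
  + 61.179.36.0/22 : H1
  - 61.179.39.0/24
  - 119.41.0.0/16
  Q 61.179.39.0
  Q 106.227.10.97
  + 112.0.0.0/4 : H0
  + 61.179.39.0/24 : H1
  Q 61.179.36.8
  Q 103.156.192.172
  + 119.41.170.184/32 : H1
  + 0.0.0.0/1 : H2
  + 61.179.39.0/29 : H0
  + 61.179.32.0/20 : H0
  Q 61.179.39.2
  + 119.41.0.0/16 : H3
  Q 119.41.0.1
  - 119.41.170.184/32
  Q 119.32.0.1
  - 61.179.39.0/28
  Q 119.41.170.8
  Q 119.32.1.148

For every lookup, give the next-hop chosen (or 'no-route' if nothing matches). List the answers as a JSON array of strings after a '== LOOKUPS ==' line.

Process each operation:
  add 119.32.0.0/12 -> H1 at depth 12
  add 119.32.0.0/12 -> H0 at depth 12
  lookup 119.32.0.234: bits 011101110010 walk d0:-→d1:-→d2:-→d3:-→d4:-→d5:-→d6:-→d7:-→d8:-→d9:-→d10:-→d11:-→d12:H0 -> H0
  add 61.179.39.0/28 -> H2 at depth 28
  lookup 119.32.0.0: bits 011101110010 walk d0:-→d1:-→d2:-→d3:-→d4:-→d5:-→d6:-→d7:-→d8:-→d9:-→d10:-→d11:-→d12:H0 -> H0
  add 61.179.39.0/24 -> H2 at depth 24
  add 119.41.0.0/16 -> H3 at depth 16
  lookup 61.179.39.0: bits 0011110110110011001001110000 walk d0:-→d1:-→d2:-→d3:-→d4:-→d5:-→d6:-→d7:-→d8:-→d9:-→d10:-→d11:-→d12:-→d13:-→d14:-→d15:-→d16:-→d17:-→d18:-→d19:-→d20:-→d21:-→d22:-→d23:-→d24:H2→d25:-→d26:-→d27:-→d28:H2 -> H2
  add 119.40.0.0/14 -> H0 at depth 14
  add 119.41.0.0/16 -> H3 at depth 16
  add 119.41.170.0/24 -> H0 at depth 24
  lookup 205.220.19.207: bits ε walk d0:- -> no-route
  lookup 119.32.0.0: bits 011101110010 walk d0:-→d1:-→d2:-→d3:-→d4:-→d5:-→d6:-→d7:-→d8:-→d9:-→d10:-→d11:-→d12:H0 -> H0
  lookup 119.41.0.6: bits 0111011100101001 walk d0:-→d1:-→d2:-→d3:-→d4:-→d5:-→d6:-→d7:-→d8:-→d9:-→d10:-→d11:-→d12:H0→d13:-→d14:H0→d15:-→d16:H3 -> H3
  add 96.0.0.0/3 -> H1 at depth 3
  add 61.179.36.0/22 -> H1 at depth 22
  - 61.179.39.0/24 clear@24
  - 119.41.0.0/16 clear@16
  lookup 61.179.39.0: bits 0011110110110011001001110000 walk d0:-→d1:-→d2:-→d3:-→d4:-→d5:-→d6:-→d7:-→d8:-→d9:-→d10:-→d11:-→d12:-→d13:-→d14:-→d15:-→d16:-→d17:-→d18:-→d19:-→d20:-→d21:-→d22:H1→d23:-→d24:-→d25:-→d26:-→d27:-→d28:H2 -> H2
  lookup 106.227.10.97: bits 011 walk d0:-→d1:-→d2:-→d3:H1 -> H1
  add 112.0.0.0/4 -> H0 at depth 4
  add 61.179.39.0/24 -> H1 at depth 24
  lookup 61.179.36.8: bits 0011110110110011001001 walk d0:-→d1:-→d2:-→d3:-→d4:-→d5:-→d6:-→d7:-→d8:-→d9:-→d10:-→d11:-→d12:-→d13:-→d14:-→d15:-→d16:-→d17:-→d18:-→d19:-→d20:-→d21:-→d22:H1 -> H1
  lookup 103.156.192.172: bits 011 walk d0:-→d1:-→d2:-→d3:H1 -> H1
  add 119.41.170.184/32 -> H1 at depth 32
  add 0.0.0.0/1 -> H2 at depth 1
  add 61.179.39.0/29 -> H0 at depth 29
  add 61.179.32.0/20 -> H0 at depth 20
  lookup 61.179.39.2: bits 00111101101100110010011100000 walk d0:-→d1:H2→d2:-→d3:-→d4:-→d5:-→d6:-→d7:-→d8:-→d9:-→d10:-→d11:-→d12:-→d13:-→d14:-→d15:-→d16:-→d17:-→d18:-→d19:-→d20:H0→d21:-→d22:H1→d23:-→d24:H1→d25:-→d26:-→d27:-→d28:H2→d29:H0 -> H0
  add 119.41.0.0/16 -> H3 at depth 16
  lookup 119.41.0.1: bits 0111011100101001 walk d0:-→d1:H2→d2:-→d3:H1→d4:H0→d5:-→d6:-→d7:-→d8:-→d9:-→d10:-→d11:-→d12:H0→d13:-→d14:H0→d15:-→d16:H3 -> H3
  - 119.41.170.184/32 clear@32
  lookup 119.32.0.1: bits 011101110010 walk d0:-→d1:H2→d2:-→d3:H1→d4:H0→d5:-→d6:-→d7:-→d8:-→d9:-→d10:-→d11:-→d12:H0 -> H0
  - 61.179.39.0/28 clear@28
  lookup 119.41.170.8: bits 011101110010100110101010 walk d0:-→d1:H2→d2:-→d3:H1→d4:H0→d5:-→d6:-→d7:-→d8:-→d9:-→d10:-→d11:-→d12:H0→d13:-→d14:H0→d15:-→d16:H3→d17:-→d18:-→d19:-→d20:-→d21:-→d22:-→d23:-→d24:H0 -> H0
  lookup 119.32.1.148: bits 011101110010 walk d0:-→d1:H2→d2:-→d3:H1→d4:H0→d5:-→d6:-→d7:-→d8:-→d9:-→d10:-→d11:-→d12:H0 -> H0

== LOOKUPS ==
["H0","H0","H2","no-route","H0","H3","H2","H1","H1","H1","H0","H3","H0","H0","H0"]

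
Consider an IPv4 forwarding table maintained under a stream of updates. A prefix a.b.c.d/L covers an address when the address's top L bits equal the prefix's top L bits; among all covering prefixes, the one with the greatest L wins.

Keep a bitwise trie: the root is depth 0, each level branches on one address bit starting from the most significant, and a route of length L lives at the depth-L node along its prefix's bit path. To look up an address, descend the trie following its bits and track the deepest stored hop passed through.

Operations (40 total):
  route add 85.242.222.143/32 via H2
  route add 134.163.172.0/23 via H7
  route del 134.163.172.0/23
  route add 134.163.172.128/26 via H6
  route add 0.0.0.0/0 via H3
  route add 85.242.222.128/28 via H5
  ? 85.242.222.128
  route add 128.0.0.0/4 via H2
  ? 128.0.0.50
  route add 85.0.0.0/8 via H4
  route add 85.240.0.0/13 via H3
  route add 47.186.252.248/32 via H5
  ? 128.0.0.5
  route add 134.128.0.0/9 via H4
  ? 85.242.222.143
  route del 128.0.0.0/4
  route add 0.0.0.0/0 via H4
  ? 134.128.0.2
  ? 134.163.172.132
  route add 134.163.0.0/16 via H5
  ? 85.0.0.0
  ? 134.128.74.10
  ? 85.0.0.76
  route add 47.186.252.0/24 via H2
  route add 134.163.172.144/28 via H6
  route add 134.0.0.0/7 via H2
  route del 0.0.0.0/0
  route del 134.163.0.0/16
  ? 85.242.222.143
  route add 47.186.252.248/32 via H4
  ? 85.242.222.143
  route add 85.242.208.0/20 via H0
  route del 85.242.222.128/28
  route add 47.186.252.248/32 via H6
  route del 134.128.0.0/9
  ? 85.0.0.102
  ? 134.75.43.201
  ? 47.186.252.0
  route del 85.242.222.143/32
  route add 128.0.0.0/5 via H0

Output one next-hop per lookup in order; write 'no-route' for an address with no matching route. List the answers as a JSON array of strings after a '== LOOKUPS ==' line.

Trace:
  add 85.242.222.143/32 -> H2 at depth 32
  add 134.163.172.0/23 -> H7 at depth 23
  - 134.163.172.0/23 clear@23
  add 134.163.172.128/26 -> H6 at depth 26
  add 0.0.0.0/0 -> H3 at depth 0
  add 85.242.222.128/28 -> H5 at depth 28
  ? 85.242.222.128  path d0:H3→d1:-→d2:-→d3:-→d4:-→d5:-→d6:-→d7:-→d8:-→d9:-→d10:-→d11:-→d12:-→d13:-→d14:-→d15:-→d16:-→d17:-→d18:-→d19:-→d20:-→d21:-→d22:-→d23:-→d24:-→d25:-→d26:-→d27:-→d28:H5  best=H5
  add 128.0.0.0/4 -> H2 at depth 4
  ? 128.0.0.50  path d0:H3→d1:-→d2:-→d3:-→d4:H2→d5:-  best=H2
  add 85.0.0.0/8 -> H4 at depth 8
  add 85.240.0.0/13 -> H3 at depth 13
  add 47.186.252.248/32 -> H5 at depth 32
  ? 128.0.0.5  path d0:H3→d1:-→d2:-→d3:-→d4:H2→d5:-  best=H2
  add 134.128.0.0/9 -> H4 at depth 9
  ? 85.242.222.143  path d0:H3→d1:-→d2:-→d3:-→d4:-→d5:-→d6:-→d7:-→d8:H4→d9:-→d10:-→d11:-→d12:-→d13:H3→d14:-→d15:-→d16:-→d17:-→d18:-→d19:-→d20:-→d21:-→d22:-→d23:-→d24:-→d25:-→d26:-→d27:-→d28:H5→d29:-→d30:-→d31:-→d32:H2  best=H2
  - 128.0.0.0/4 clear@4
  add 0.0.0.0/0 -> H4 at depth 0
  ? 134.128.0.2  path d0:H4→d1:-→d2:-→d3:-→d4:-→d5:-→d6:-→d7:-→d8:-→d9:H4→d10:-  best=H4
  ? 134.163.172.132  path d0:H4→d1:-→d2:-→d3:-→d4:-→d5:-→d6:-→d7:-→d8:-→d9:H4→d10:-→d11:-→d12:-→d13:-→d14:-→d15:-→d16:-→d17:-→d18:-→d19:-→d20:-→d21:-→d22:-→d23:-→d24:-→d25:-→d26:H6  best=H6
  add 134.163.0.0/16 -> H5 at depth 16
  ? 85.0.0.0  path d0:H4→d1:-→d2:-→d3:-→d4:-→d5:-→d6:-→d7:-→d8:H4  best=H4
  ? 134.128.74.10  path d0:H4→d1:-→d2:-→d3:-→d4:-→d5:-→d6:-→d7:-→d8:-→d9:H4→d10:-  best=H4
  ? 85.0.0.76  path d0:H4→d1:-→d2:-→d3:-→d4:-→d5:-→d6:-→d7:-→d8:H4  best=H4
  add 47.186.252.0/24 -> H2 at depth 24
  add 134.163.172.144/28 -> H6 at depth 28
  add 134.0.0.0/7 -> H2 at depth 7
  - 0.0.0.0/0 clear@0
  - 134.163.0.0/16 clear@16
  ? 85.242.222.143  path d0:-→d1:-→d2:-→d3:-→d4:-→d5:-→d6:-→d7:-→d8:H4→d9:-→d10:-→d11:-→d12:-→d13:H3→d14:-→d15:-→d16:-→d17:-→d18:-→d19:-→d20:-→d21:-→d22:-→d23:-→d24:-→d25:-→d26:-→d27:-→d28:H5→d29:-→d30:-→d31:-→d32:H2  best=H2
  add 47.186.252.248/32 -> H4 at depth 32
  ? 85.242.222.143  path d0:-→d1:-→d2:-→d3:-→d4:-→d5:-→d6:-→d7:-→d8:H4→d9:-→d10:-→d11:-→d12:-→d13:H3→d14:-→d15:-→d16:-→d17:-→d18:-→d19:-→d20:-→d21:-→d22:-→d23:-→d24:-→d25:-→d26:-→d27:-→d28:H5→d29:-→d30:-→d31:-→d32:H2  best=H2
  add 85.242.208.0/20 -> H0 at depth 20
  - 85.242.222.128/28 clear@28
  add 47.186.252.248/32 -> H6 at depth 32
  - 134.128.0.0/9 clear@9
  ? 85.0.0.102  path d0:-→d1:-→d2:-→d3:-→d4:-→d5:-→d6:-→d7:-→d8:H4  best=H4
  ? 134.75.43.201  path d0:-→d1:-→d2:-→d3:-→d4:-→d5:-→d6:-→d7:H2→d8:-  best=H2
  ? 47.186.252.0  path d0:-→d1:-→d2:-→d3:-→d4:-→d5:-→d6:-→d7:-→d8:-→d9:-→d10:-→d11:-→d12:-→d13:-→d14:-→d15:-→d16:-→d17:-→d18:-→d19:-→d20:-→d21:-→d22:-→d23:-→d24:H2  best=H2
  - 85.242.222.143/32 clear@32
  add 128.0.0.0/5 -> H0 at depth 5

== LOOKUPS ==
["H5","H2","H2","H2","H4","H6","H4","H4","H4","H2","H2","H4","H2","H2"]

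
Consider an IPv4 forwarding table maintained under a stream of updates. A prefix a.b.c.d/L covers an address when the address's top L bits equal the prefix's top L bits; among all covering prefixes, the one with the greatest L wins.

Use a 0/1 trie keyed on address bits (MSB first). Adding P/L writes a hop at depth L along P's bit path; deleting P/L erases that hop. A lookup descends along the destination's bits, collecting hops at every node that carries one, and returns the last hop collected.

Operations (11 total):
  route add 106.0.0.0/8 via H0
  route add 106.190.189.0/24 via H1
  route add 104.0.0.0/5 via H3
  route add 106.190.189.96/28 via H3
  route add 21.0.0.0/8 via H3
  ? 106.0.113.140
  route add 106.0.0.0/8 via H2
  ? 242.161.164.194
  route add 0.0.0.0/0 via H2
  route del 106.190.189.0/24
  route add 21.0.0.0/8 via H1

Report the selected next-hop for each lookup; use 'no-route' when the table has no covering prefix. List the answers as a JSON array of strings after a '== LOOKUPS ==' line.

Trace:
  add 106.0.0.0/8 -> H0 at depth 8
  add 106.190.189.0/24 -> H1 at depth 24
  add 104.0.0.0/5 -> H3 at depth 5
  add 106.190.189.96/28 -> H3 at depth 28
  add 21.0.0.0/8 -> H3 at depth 8
  Q 106.0.113.140: descend 01101010 ; hops seen [H3,H0] ; pick H0
  add 106.0.0.0/8 -> H2 at depth 8
  Q 242.161.164.194: descend ε ; hops seen [∅] ; pick no-route
  add 0.0.0.0/0 -> H2 at depth 0
  - 106.190.189.0/24 clear@24
  add 21.0.0.0/8 -> H1 at depth 8

== LOOKUPS ==
["H0","no-route"]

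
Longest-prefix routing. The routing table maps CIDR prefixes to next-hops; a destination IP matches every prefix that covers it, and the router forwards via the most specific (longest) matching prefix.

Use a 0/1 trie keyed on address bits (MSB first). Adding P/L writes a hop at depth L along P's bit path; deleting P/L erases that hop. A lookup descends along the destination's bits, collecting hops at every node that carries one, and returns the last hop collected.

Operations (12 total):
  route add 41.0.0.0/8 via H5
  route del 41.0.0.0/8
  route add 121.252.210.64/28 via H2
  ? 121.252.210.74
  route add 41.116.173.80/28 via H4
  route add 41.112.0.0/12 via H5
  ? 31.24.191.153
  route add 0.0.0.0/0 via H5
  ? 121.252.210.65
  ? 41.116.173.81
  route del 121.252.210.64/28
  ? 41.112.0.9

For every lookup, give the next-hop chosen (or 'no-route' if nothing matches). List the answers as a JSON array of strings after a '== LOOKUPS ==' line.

Process each operation:
  + 41.0.0.0/8 (H5) depth=8
  - 41.0.0.0/8 clear@8
  + 121.252.210.64/28 (H2) depth=28
  Q 121.252.210.74: descend 0111100111111100110100100100 ; hops seen [H2] ; pick H2
  + 41.116.173.80/28 (H4) depth=28
  + 41.112.0.0/12 (H5) depth=12
  Q 31.24.191.153: descend 00 ; hops seen [∅] ; pick no-route
  + 0.0.0.0/0 (H5) depth=0
  Q 121.252.210.65: descend 0111100111111100110100100100 ; hops seen [H5,H2] ; pick H2
  Q 41.116.173.81: descend 0010100101110100101011010101 ; hops seen [H5,H5,H4] ; pick H4
  - 121.252.210.64/28 clear@28
  Q 41.112.0.9: descend 0010100101110 ; hops seen [H5,H5] ; pick H5

== LOOKUPS ==
["H2","no-route","H2","H4","H5"]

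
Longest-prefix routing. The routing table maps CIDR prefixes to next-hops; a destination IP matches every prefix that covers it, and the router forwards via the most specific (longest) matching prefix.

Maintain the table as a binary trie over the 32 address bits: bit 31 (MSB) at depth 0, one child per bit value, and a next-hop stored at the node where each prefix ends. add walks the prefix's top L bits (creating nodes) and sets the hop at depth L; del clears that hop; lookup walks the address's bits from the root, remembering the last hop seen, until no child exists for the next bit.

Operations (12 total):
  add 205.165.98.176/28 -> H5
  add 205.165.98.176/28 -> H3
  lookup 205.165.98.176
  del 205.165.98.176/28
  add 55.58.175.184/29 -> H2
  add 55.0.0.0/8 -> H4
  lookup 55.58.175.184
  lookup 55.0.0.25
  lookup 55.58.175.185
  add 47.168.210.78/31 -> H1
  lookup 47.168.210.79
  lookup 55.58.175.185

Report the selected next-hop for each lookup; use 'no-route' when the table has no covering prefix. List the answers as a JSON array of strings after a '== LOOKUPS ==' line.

Trace:
  + 205.165.98.176/28 (H5) depth=28
  + 205.165.98.176/28 (H3) depth=28
  Q 205.165.98.176: descend 1100110110100101011000101011 ; hops seen [H3] ; pick H3
  del 205.165.98.176/28 (clear depth 28)
  + 55.58.175.184/29 (H2) depth=29
  + 55.0.0.0/8 (H4) depth=8
  Q 55.58.175.184: descend 00110111001110101010111110111 ; hops seen [H4,H2] ; pick H2
  Q 55.0.0.25: descend 0011011100 ; hops seen [H4] ; pick H4
  Q 55.58.175.185: descend 00110111001110101010111110111 ; hops seen [H4,H2] ; pick H2
  + 47.168.210.78/31 (H1) depth=31
  Q 47.168.210.79: descend 0010111110101000110100100100111 ; hops seen [H1] ; pick H1
  Q 55.58.175.185: descend 00110111001110101010111110111 ; hops seen [H4,H2] ; pick H2

== LOOKUPS ==
["H3","H2","H4","H2","H1","H2"]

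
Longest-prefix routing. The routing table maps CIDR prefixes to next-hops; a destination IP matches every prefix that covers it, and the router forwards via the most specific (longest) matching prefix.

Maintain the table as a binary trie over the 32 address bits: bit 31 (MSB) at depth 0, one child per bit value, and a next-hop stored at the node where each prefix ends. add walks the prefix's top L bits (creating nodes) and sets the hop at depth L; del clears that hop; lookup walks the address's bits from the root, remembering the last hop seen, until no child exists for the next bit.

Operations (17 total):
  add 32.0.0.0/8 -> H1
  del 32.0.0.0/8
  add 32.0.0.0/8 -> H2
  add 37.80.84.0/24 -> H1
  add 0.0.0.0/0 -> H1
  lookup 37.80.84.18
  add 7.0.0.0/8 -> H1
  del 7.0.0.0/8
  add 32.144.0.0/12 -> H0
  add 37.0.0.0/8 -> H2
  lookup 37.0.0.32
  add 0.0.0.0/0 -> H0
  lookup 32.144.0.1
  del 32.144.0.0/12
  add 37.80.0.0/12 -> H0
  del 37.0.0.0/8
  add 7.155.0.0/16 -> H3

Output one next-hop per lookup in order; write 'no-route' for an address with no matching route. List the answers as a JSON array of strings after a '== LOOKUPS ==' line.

Trace:
  add 32.0.0.0/8 -> H1 at depth 8
  - 32.0.0.0/8 clear@8
  add 32.0.0.0/8 -> H2 at depth 8
  add 37.80.84.0/24 -> H1 at depth 24
  add 0.0.0.0/0 -> H1 at depth 0
  lookup 37.80.84.18: bits 001001010101000001010100 walk d0:H1→d1:-→d2:-→d3:-→d4:-→d5:-→d6:-→d7:-→d8:-→d9:-→d10:-→d11:-→d12:-→d13:-→d14:-→d15:-→d16:-→d17:-→d18:-→d19:-→d20:-→d21:-→d22:-→d23:-→d24:H1 -> H1
  add 7.0.0.0/8 -> H1 at depth 8
  - 7.0.0.0/8 clear@8
  add 32.144.0.0/12 -> H0 at depth 12
  add 37.0.0.0/8 -> H2 at depth 8
  lookup 37.0.0.32: bits 001001010 walk d0:H1→d1:-→d2:-→d3:-→d4:-→d5:-→d6:-→d7:-→d8:H2→d9:- -> H2
  add 0.0.0.0/0 -> H0 at depth 0
  lookup 32.144.0.1: bits 001000001001 walk d0:H0→d1:-→d2:-→d3:-→d4:-→d5:-→d6:-→d7:-→d8:H2→d9:-→d10:-→d11:-→d12:H0 -> H0
  - 32.144.0.0/12 clear@12
  add 37.80.0.0/12 -> H0 at depth 12
  - 37.0.0.0/8 clear@8
  add 7.155.0.0/16 -> H3 at depth 16

== LOOKUPS ==
["H1","H2","H0"]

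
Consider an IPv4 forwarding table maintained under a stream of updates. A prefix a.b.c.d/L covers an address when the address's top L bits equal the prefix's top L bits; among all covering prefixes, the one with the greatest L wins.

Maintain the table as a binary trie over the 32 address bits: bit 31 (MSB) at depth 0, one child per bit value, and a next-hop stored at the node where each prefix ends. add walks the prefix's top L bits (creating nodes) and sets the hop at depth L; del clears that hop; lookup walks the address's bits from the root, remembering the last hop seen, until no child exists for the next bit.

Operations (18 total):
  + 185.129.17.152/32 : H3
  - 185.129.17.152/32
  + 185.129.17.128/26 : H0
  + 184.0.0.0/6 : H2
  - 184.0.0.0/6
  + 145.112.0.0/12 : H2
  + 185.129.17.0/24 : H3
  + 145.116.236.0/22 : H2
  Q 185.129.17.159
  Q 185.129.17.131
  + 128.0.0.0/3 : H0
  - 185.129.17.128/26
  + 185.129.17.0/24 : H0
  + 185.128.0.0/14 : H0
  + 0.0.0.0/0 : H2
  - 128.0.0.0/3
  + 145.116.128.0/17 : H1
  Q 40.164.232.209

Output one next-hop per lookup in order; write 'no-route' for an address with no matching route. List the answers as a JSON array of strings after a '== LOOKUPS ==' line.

Process each operation:
  + 185.129.17.152/32 (H3) depth=32
  del 185.129.17.152/32 (clear depth 32)
  + 185.129.17.128/26 (H0) depth=26
  + 184.0.0.0/6 (H2) depth=6
  del 184.0.0.0/6 (clear depth 6)
  + 145.112.0.0/12 (H2) depth=12
  + 185.129.17.0/24 (H3) depth=24
  + 145.116.236.0/22 (H2) depth=22
  lookup 185.129.17.159: bits 10111001100000010001000110011 walk d0:-→d1:-→d2:-→d3:-→d4:-→d5:-→d6:-→d7:-→d8:-→d9:-→d10:-→d11:-→d12:-→d13:-→d14:-→d15:-→d16:-→d17:-→d18:-→d19:-→d20:-→d21:-→d22:-→d23:-→d24:H3→d25:-→d26:H0→d27:-→d28:-→d29:- -> H0
  lookup 185.129.17.131: bits 101110011000000100010001100 walk d0:-→d1:-→d2:-→d3:-→d4:-→d5:-→d6:-→d7:-→d8:-→d9:-→d10:-→d11:-→d12:-→d13:-→d14:-→d15:-→d16:-→d17:-→d18:-→d19:-→d20:-→d21:-→d22:-→d23:-→d24:H3→d25:-→d26:H0→d27:- -> H0
  + 128.0.0.0/3 (H0) depth=3
  del 185.129.17.128/26 (clear depth 26)
  + 185.129.17.0/24 (H0) depth=24
  + 185.128.0.0/14 (H0) depth=14
  + 0.0.0.0/0 (H2) depth=0
  del 128.0.0.0/3 (clear depth 3)
  + 145.116.128.0/17 (H1) depth=17
  lookup 40.164.232.209: bits ε walk d0:H2 -> H2

== LOOKUPS ==
["H0","H0","H2"]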